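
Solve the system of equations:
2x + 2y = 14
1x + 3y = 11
x = 5, y = 2

Use elimination (row reduction):
Equation 1: 2x + 2y = 14.
Equation 2: 1x + 3y = 11.
Multiply Eq1 by 1 and Eq2 by 2: 2x + 2y = 14;  2x + 6y = 22.
Subtract: (4)y = 8, so y = 2.
Back-substitute into Eq1: 2x + 2*(2) = 14, so x = 5.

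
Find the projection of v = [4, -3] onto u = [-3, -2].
[18/13, 12/13]

The projection of v onto u is proj_u(v) = ((v·u) / (u·u)) · u.
v·u = (4)*(-3) + (-3)*(-2) = -6.
u·u = (-3)*(-3) + (-2)*(-2) = 13.
coefficient = -6 / 13 = -6/13.
proj_u(v) = -6/13 · [-3, -2] = [18/13, 12/13].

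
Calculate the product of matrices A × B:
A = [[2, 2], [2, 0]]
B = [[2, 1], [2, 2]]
[[8, 6], [4, 2]]

Matrix multiplication:
C[0][0] = 2×2 + 2×2 = 8
C[0][1] = 2×1 + 2×2 = 6
C[1][0] = 2×2 + 0×2 = 4
C[1][1] = 2×1 + 0×2 = 2
Result: [[8, 6], [4, 2]]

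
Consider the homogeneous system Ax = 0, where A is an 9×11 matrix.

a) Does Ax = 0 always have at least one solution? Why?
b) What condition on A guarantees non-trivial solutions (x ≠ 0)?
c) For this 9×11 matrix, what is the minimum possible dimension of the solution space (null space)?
a) Yes, x = 0 is always a solution. b) When A has linearly dependent columns (rank < n). c) Minimum nullity = 2.

a) x = 0 satisfies A·0 = 0, so the zero vector is always a solution.
b) Non-trivial solutions exist iff the columns of A are linearly dependent, equivalently rank(A) < n (the number of columns).
c) By rank-nullity, rank(A) + nullity(A) = n = 11. Since A has only 9 rows, rank(A) ≤ 9, so nullity(A) ≥ 11 - 9 = 2.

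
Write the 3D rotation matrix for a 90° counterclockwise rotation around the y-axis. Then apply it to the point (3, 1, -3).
R = [[0, 0, 1], [0, 1, 0], [-1, 0, 0]]; R·(3, 1, -3) = (-3, 1, -3)

Rotation matrix for 90° around y-axis:
cos(90°) = 0, sin(90°) = 1
R = [[0, 0, 1], [0, 1, 0], [-1, 0, 0]]
Apply to (3, 1, -3): R·[3, 1, -3]ᵀ = (-3, 1, -3)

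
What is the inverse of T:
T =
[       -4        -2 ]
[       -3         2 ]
det(T) = -14
T⁻¹ =
[     -1/7      -1/7 ]
[    -3/14       2/7 ]

For a 2×2 matrix T = [[a, b], [c, d]] with det(T) ≠ 0, T⁻¹ = (1/det(T)) * [[d, -b], [-c, a]].
det(T) = (-4)*(2) - (-2)*(-3) = -8 - 6 = -14.
T⁻¹ = (1/-14) * [[2, 2], [3, -4]].
Dividing each entry by -14 and reducing:
T⁻¹ =
[     -1/7      -1/7 ]
[    -3/14       2/7 ]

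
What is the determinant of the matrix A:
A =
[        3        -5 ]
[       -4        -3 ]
det(A) = -29

For a 2×2 matrix [[a, b], [c, d]], det = a*d - b*c.
det(A) = (3)*(-3) - (-5)*(-4) = -9 - 20 = -29.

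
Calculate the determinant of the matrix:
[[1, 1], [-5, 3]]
8

For a 2×2 matrix [[a, b], [c, d]], det = ad - bc
det = (1)(3) - (1)(-5) = 3 - -5 = 8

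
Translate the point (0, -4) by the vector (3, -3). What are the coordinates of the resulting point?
(3, -7)

Translation by (3, -3):
x' = 0 + 3 = 3
y' = -4 + -3 = -7
Homogeneous matrix: [[1, 0, 3], [0, 1, -3], [0, 0, 1]]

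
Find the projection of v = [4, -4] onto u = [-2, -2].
[0, 0]

The projection of v onto u is proj_u(v) = ((v·u) / (u·u)) · u.
v·u = (4)*(-2) + (-4)*(-2) = 0.
u·u = (-2)*(-2) + (-2)*(-2) = 8.
coefficient = 0 / 8 = 0.
proj_u(v) = 0 · [-2, -2] = [0, 0].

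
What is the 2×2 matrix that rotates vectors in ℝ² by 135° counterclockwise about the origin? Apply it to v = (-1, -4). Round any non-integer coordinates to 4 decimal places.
R = [[-√2/2, -√2/2], [√2/2, -√2/2]]; R·v = (3.5355, 2.1213)

A counterclockwise rotation by angle θ in ℝ² has matrix R(θ) = [[cos θ, -sin θ], [sin θ, cos θ]].
For θ = 135°: cos θ = -√2/2, sin θ = √2/2.
R(135°) = [[-√2/2, -√2/2], [√2/2, -√2/2]].
R·v = [-√2/2·-1 + (-√2/2)·-4, √2/2·-1 + -√2/2·-4] = (3.5355, 2.1213).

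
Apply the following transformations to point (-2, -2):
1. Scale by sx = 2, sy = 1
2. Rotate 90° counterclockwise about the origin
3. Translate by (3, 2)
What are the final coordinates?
(5, -2)

Step 1: Scale → (-4, -2)
Step 2: Rotate 90° → (2, -4)
Step 3: Translate → (5, -2)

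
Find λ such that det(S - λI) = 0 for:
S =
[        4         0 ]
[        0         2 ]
λ = 2, 4

Solve det(S - λI) = 0. For a 2×2 matrix the characteristic equation is λ² - (trace)λ + det = 0.
trace(S) = a + d = 4 + 2 = 6.
det(S) = a*d - b*c = (4)*(2) - (0)*(0) = 8 - 0 = 8.
Characteristic equation: λ² - (6)λ + (8) = 0.
Discriminant = (6)² - 4*(8) = 36 - 32 = 4.
λ = (6 ± √4) / 2 = (6 ± 2) / 2 = 2, 4.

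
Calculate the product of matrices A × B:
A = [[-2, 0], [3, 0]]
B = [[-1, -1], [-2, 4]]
[[2, 2], [-3, -3]]

Matrix multiplication:
C[0][0] = -2×-1 + 0×-2 = 2
C[0][1] = -2×-1 + 0×4 = 2
C[1][0] = 3×-1 + 0×-2 = -3
C[1][1] = 3×-1 + 0×4 = -3
Result: [[2, 2], [-3, -3]]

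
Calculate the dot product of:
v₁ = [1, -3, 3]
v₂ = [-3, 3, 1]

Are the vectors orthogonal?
-9, No

The dot product is the sum of products of corresponding components.
v₁·v₂ = (1)*(-3) + (-3)*(3) + (3)*(1) = -3 - 9 + 3 = -9.
Two vectors are orthogonal iff their dot product is 0; here the dot product is -9, so the vectors are not orthogonal.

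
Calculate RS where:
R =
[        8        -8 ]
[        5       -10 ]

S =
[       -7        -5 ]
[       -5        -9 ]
RS =
[      -16        32 ]
[       15        65 ]

Matrix multiplication: (RS)[i][j] = sum over k of R[i][k] * S[k][j].
  (RS)[0][0] = (8)*(-7) + (-8)*(-5) = -16
  (RS)[0][1] = (8)*(-5) + (-8)*(-9) = 32
  (RS)[1][0] = (5)*(-7) + (-10)*(-5) = 15
  (RS)[1][1] = (5)*(-5) + (-10)*(-9) = 65
RS =
[      -16        32 ]
[       15        65 ]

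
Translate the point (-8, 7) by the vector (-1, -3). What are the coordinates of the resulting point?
(-9, 4)

Translation by (-1, -3):
x' = -8 + -1 = -9
y' = 7 + -3 = 4
Homogeneous matrix: [[1, 0, -1], [0, 1, -3], [0, 0, 1]]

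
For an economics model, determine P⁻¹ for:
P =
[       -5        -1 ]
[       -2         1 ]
det(P) = -7
P⁻¹ =
[     -1/7      -1/7 ]
[     -2/7       5/7 ]

For a 2×2 matrix P = [[a, b], [c, d]] with det(P) ≠ 0, P⁻¹ = (1/det(P)) * [[d, -b], [-c, a]].
det(P) = (-5)*(1) - (-1)*(-2) = -5 - 2 = -7.
P⁻¹ = (1/-7) * [[1, 1], [2, -5]].
Dividing each entry by -7 and reducing:
P⁻¹ =
[     -1/7      -1/7 ]
[     -2/7       5/7 ]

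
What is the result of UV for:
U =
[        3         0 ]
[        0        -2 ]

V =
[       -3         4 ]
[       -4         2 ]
UV =
[       -9        12 ]
[        8        -4 ]

Matrix multiplication: (UV)[i][j] = sum over k of U[i][k] * V[k][j].
  (UV)[0][0] = (3)*(-3) + (0)*(-4) = -9
  (UV)[0][1] = (3)*(4) + (0)*(2) = 12
  (UV)[1][0] = (0)*(-3) + (-2)*(-4) = 8
  (UV)[1][1] = (0)*(4) + (-2)*(2) = -4
UV =
[       -9        12 ]
[        8        -4 ]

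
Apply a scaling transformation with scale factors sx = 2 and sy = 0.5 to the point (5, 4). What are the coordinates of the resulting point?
(10, 2.0)

Scaling matrix:
[[2, 0], [0, 0.50]]
Result: (5 × 2, 4 × 0.5) = (10, 2.0)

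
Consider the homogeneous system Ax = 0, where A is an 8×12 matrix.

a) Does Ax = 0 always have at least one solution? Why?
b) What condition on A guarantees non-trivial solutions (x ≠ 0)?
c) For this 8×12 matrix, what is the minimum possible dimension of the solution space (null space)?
a) Yes, x = 0 is always a solution. b) When A has linearly dependent columns (rank < n). c) Minimum nullity = 4.

a) x = 0 satisfies A·0 = 0, so the zero vector is always a solution.
b) Non-trivial solutions exist iff the columns of A are linearly dependent, equivalently rank(A) < n (the number of columns).
c) By rank-nullity, rank(A) + nullity(A) = n = 12. Since A has only 8 rows, rank(A) ≤ 8, so nullity(A) ≥ 12 - 8 = 4.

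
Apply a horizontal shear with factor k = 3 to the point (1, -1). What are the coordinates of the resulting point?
(-2, -1)

Shear matrix for horizontal shear with factor k = 3:
[[1, 3], [0, 1]]
Result: (1, -1) → (-2, -1)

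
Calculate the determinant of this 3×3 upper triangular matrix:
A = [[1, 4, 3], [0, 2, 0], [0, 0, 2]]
4

The determinant of a triangular matrix is the product of its diagonal entries (the off-diagonal entries above the diagonal do not affect it).
det(A) = (1) * (2) * (2) = 4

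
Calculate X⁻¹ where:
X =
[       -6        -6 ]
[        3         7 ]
det(X) = -24
X⁻¹ =
[    -7/24      -1/4 ]
[      1/8       1/4 ]

For a 2×2 matrix X = [[a, b], [c, d]] with det(X) ≠ 0, X⁻¹ = (1/det(X)) * [[d, -b], [-c, a]].
det(X) = (-6)*(7) - (-6)*(3) = -42 + 18 = -24.
X⁻¹ = (1/-24) * [[7, 6], [-3, -6]].
Dividing each entry by -24 and reducing:
X⁻¹ =
[    -7/24      -1/4 ]
[      1/8       1/4 ]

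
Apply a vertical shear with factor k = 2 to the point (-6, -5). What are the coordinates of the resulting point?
(-6, -17)

Shear matrix for vertical shear with factor k = 2:
[[1, 0], [2, 1]]
Result: (-6, -5) → (-6, -17)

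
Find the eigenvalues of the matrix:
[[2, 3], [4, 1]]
λ = -2 and λ = 5

Characteristic equation: det(A - λI) = 0
λ² - (trace)λ + (det) = 0
λ² - (3)λ + (-10) = 0
λ² - 3λ - 10 = 0
Solving: λ = -2, 5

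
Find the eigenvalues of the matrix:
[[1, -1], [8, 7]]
λ = 3 and λ = 5

Characteristic equation: det(A - λI) = 0
λ² - (trace)λ + (det) = 0
λ² - (8)λ + (15) = 0
λ² - 8λ + 15 = 0
Solving: λ = 3, 5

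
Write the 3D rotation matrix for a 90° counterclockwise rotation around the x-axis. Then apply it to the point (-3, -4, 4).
R = [[1, 0, 0], [0, 0, -1], [0, 1, 0]]; R·(-3, -4, 4) = (-3, -4, -4)

Rotation matrix for 90° around x-axis:
cos(90°) = 0, sin(90°) = 1
R = [[1, 0, 0], [0, 0, -1], [0, 1, 0]]
Apply to (-3, -4, 4): R·[-3, -4, 4]ᵀ = (-3, -4, -4)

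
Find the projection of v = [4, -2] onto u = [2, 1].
[12/5, 6/5]

The projection of v onto u is proj_u(v) = ((v·u) / (u·u)) · u.
v·u = (4)*(2) + (-2)*(1) = 6.
u·u = (2)*(2) + (1)*(1) = 5.
coefficient = 6 / 5 = 6/5.
proj_u(v) = 6/5 · [2, 1] = [12/5, 6/5].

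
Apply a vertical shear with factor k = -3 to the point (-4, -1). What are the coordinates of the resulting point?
(-4, 11)

Shear matrix for vertical shear with factor k = -3:
[[1, 0], [-3, 1]]
Result: (-4, -1) → (-4, 11)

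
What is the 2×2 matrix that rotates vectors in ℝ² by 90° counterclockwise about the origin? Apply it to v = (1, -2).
R = [[0, -1], [1, 0]]; R·v = (2, 1)

A counterclockwise rotation by angle θ in ℝ² has matrix R(θ) = [[cos θ, -sin θ], [sin θ, cos θ]].
For θ = 90°: cos θ = 0, sin θ = 1.
R(90°) = [[0, -1], [1, 0]].
R·v = [0·1 + (-1)·-2, 1·1 + 0·-2] = (2, 1).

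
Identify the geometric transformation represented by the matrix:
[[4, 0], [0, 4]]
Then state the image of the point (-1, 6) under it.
uniform scaling by factor 4; image of (-1, 6) is (-4, 24)

This is a diagonal matrix with equal entries 4, so it scales both axes by the same factor 4.
The matrix [[4, 0], [0, 4]] represents: uniform scaling by factor 4.
Applying it to (-1, 6): [4·-1 + 0·6, 0·-1 + 4·6] = (-4, 24).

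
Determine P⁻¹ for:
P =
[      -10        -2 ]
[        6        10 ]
det(P) = -88
P⁻¹ =
[    -5/44     -1/44 ]
[     3/44      5/44 ]

For a 2×2 matrix P = [[a, b], [c, d]] with det(P) ≠ 0, P⁻¹ = (1/det(P)) * [[d, -b], [-c, a]].
det(P) = (-10)*(10) - (-2)*(6) = -100 + 12 = -88.
P⁻¹ = (1/-88) * [[10, 2], [-6, -10]].
Dividing each entry by -88 and reducing:
P⁻¹ =
[    -5/44     -1/44 ]
[     3/44      5/44 ]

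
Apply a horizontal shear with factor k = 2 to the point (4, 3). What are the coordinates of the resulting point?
(10, 3)

Shear matrix for horizontal shear with factor k = 2:
[[1, 2], [0, 1]]
Result: (4, 3) → (10, 3)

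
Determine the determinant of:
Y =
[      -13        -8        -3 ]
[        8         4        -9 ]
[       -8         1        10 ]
det(Y) = -693

Expand along row 0 (cofactor expansion): det(Y) = a*(e*i - f*h) - b*(d*i - f*g) + c*(d*h - e*g), where the 3×3 is [[a, b, c], [d, e, f], [g, h, i]].
Minor M_00 = (4)*(10) - (-9)*(1) = 40 + 9 = 49.
Minor M_01 = (8)*(10) - (-9)*(-8) = 80 - 72 = 8.
Minor M_02 = (8)*(1) - (4)*(-8) = 8 + 32 = 40.
det(Y) = (-13)*(49) - (-8)*(8) + (-3)*(40) = -637 + 64 - 120 = -693.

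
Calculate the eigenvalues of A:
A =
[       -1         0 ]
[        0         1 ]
λ = -1, 1

Solve det(A - λI) = 0. For a 2×2 matrix the characteristic equation is λ² - (trace)λ + det = 0.
trace(A) = a + d = -1 + 1 = 0.
det(A) = a*d - b*c = (-1)*(1) - (0)*(0) = -1 - 0 = -1.
Characteristic equation: λ² - (0)λ + (-1) = 0.
Discriminant = (0)² - 4*(-1) = 0 + 4 = 4.
λ = (0 ± √4) / 2 = (0 ± 2) / 2 = -1, 1.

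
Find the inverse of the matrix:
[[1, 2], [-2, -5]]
[[5, 2], [-2, -1]]

For [[a,b],[c,d]], inverse = (1/det)·[[d,-b],[-c,a]]
det = 1·-5 - 2·-2 = -1
Inverse = (1/-1)·[[-5, -2], [2, 1]]
        = [[5, 2], [-2, -1]]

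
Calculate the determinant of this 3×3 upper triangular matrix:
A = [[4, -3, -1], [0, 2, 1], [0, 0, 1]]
8

The determinant of a triangular matrix is the product of its diagonal entries (the off-diagonal entries above the diagonal do not affect it).
det(A) = (4) * (2) * (1) = 8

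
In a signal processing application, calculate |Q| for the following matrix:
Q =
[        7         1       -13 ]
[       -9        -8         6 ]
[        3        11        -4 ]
det(Q) = 719

Expand along row 0 (cofactor expansion): det(Q) = a*(e*i - f*h) - b*(d*i - f*g) + c*(d*h - e*g), where the 3×3 is [[a, b, c], [d, e, f], [g, h, i]].
Minor M_00 = (-8)*(-4) - (6)*(11) = 32 - 66 = -34.
Minor M_01 = (-9)*(-4) - (6)*(3) = 36 - 18 = 18.
Minor M_02 = (-9)*(11) - (-8)*(3) = -99 + 24 = -75.
det(Q) = (7)*(-34) - (1)*(18) + (-13)*(-75) = -238 - 18 + 975 = 719.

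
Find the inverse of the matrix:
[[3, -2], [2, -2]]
[[1, -1], [1, -3/2]]

For [[a,b],[c,d]], inverse = (1/det)·[[d,-b],[-c,a]]
det = 3·-2 - -2·2 = -2
Inverse = (1/-2)·[[-2, 2], [-2, 3]]
        = [[1, -1], [1, -3/2]]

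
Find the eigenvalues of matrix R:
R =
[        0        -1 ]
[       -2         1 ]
λ = -1, 2

Solve det(R - λI) = 0. For a 2×2 matrix the characteristic equation is λ² - (trace)λ + det = 0.
trace(R) = a + d = 0 + 1 = 1.
det(R) = a*d - b*c = (0)*(1) - (-1)*(-2) = 0 - 2 = -2.
Characteristic equation: λ² - (1)λ + (-2) = 0.
Discriminant = (1)² - 4*(-2) = 1 + 8 = 9.
λ = (1 ± √9) / 2 = (1 ± 3) / 2 = -1, 2.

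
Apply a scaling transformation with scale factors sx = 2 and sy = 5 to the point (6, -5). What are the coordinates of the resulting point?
(12, -25)

Scaling matrix:
[[2, 0], [0, 5]]
Result: (6 × 2, -5 × 5) = (12, -25)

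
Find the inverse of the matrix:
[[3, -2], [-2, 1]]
[[-1, -2], [-2, -3]]

For [[a,b],[c,d]], inverse = (1/det)·[[d,-b],[-c,a]]
det = 3·1 - -2·-2 = -1
Inverse = (1/-1)·[[1, 2], [2, 3]]
        = [[-1, -2], [-2, -3]]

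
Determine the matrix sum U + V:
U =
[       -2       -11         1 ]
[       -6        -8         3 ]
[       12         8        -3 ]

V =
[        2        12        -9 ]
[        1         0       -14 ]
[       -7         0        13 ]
U + V =
[        0         1        -8 ]
[       -5        -8       -11 ]
[        5         8        10 ]

Matrix addition is elementwise: (U+V)[i][j] = U[i][j] + V[i][j].
  (U+V)[0][0] = (-2) + (2) = 0
  (U+V)[0][1] = (-11) + (12) = 1
  (U+V)[0][2] = (1) + (-9) = -8
  (U+V)[1][0] = (-6) + (1) = -5
  (U+V)[1][1] = (-8) + (0) = -8
  (U+V)[1][2] = (3) + (-14) = -11
  (U+V)[2][0] = (12) + (-7) = 5
  (U+V)[2][1] = (8) + (0) = 8
  (U+V)[2][2] = (-3) + (13) = 10
U + V =
[        0         1        -8 ]
[       -5        -8       -11 ]
[        5         8        10 ]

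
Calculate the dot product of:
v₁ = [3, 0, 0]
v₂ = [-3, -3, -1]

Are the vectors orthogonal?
-9, No

The dot product is the sum of products of corresponding components.
v₁·v₂ = (3)*(-3) + (0)*(-3) + (0)*(-1) = -9 + 0 + 0 = -9.
Two vectors are orthogonal iff their dot product is 0; here the dot product is -9, so the vectors are not orthogonal.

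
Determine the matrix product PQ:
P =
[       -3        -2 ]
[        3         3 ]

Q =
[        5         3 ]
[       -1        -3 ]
PQ =
[      -13        -3 ]
[       12         0 ]

Matrix multiplication: (PQ)[i][j] = sum over k of P[i][k] * Q[k][j].
  (PQ)[0][0] = (-3)*(5) + (-2)*(-1) = -13
  (PQ)[0][1] = (-3)*(3) + (-2)*(-3) = -3
  (PQ)[1][0] = (3)*(5) + (3)*(-1) = 12
  (PQ)[1][1] = (3)*(3) + (3)*(-3) = 0
PQ =
[      -13        -3 ]
[       12         0 ]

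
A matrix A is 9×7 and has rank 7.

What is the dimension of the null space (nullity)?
0

The rank-nullity theorem for an m×n matrix states:
rank(A) + nullity(A) = n (the number of columns).
Here n = 7 and rank(A) = 7, so nullity(A) = 7 - 7 = 0.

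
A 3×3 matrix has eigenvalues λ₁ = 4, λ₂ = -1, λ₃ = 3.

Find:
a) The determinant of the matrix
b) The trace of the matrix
det = -12, trace = 6

Two standard eigenvalue identities:
- det(A) equals the product of the eigenvalues (counted with multiplicity).
- trace(A) equals the sum of the eigenvalues.
det(A) = (4)*(-1)*(3) = -12.
trace(A) = 4 - 1 + 3 = 6.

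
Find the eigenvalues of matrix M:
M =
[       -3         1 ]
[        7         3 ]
λ = -4, 4

Solve det(M - λI) = 0. For a 2×2 matrix the characteristic equation is λ² - (trace)λ + det = 0.
trace(M) = a + d = -3 + 3 = 0.
det(M) = a*d - b*c = (-3)*(3) - (1)*(7) = -9 - 7 = -16.
Characteristic equation: λ² - (0)λ + (-16) = 0.
Discriminant = (0)² - 4*(-16) = 0 + 64 = 64.
λ = (0 ± √64) / 2 = (0 ± 8) / 2 = -4, 4.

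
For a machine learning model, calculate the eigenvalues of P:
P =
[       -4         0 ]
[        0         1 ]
λ = -4, 1

Solve det(P - λI) = 0. For a 2×2 matrix the characteristic equation is λ² - (trace)λ + det = 0.
trace(P) = a + d = -4 + 1 = -3.
det(P) = a*d - b*c = (-4)*(1) - (0)*(0) = -4 - 0 = -4.
Characteristic equation: λ² - (-3)λ + (-4) = 0.
Discriminant = (-3)² - 4*(-4) = 9 + 16 = 25.
λ = (-3 ± √25) / 2 = (-3 ± 5) / 2 = -4, 1.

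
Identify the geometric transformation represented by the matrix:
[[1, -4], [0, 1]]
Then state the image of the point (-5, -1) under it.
horizontal shear with factor -4; image of (-5, -1) is (-1, -1)

The matrix [[1, k], [0, 1]] sends (x, y) to (x + -4y, y), leaving the y-coordinate fixed: a horizontal shear.
The matrix [[1, -4], [0, 1]] represents: horizontal shear with factor -4.
Applying it to (-5, -1): [1·-5 + -4·-1, 0·-5 + 1·-1] = (-1, -1).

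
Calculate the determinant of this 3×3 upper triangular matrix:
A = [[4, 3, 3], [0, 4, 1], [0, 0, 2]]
32

The determinant of a triangular matrix is the product of its diagonal entries (the off-diagonal entries above the diagonal do not affect it).
det(A) = (4) * (4) * (2) = 32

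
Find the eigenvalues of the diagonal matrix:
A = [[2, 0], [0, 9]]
λ₁ = 2, λ₂ = 9

The characteristic polynomial of A is det(A - λI) = (2 - λ)(9 - λ) = 0.
The roots are λ = 2 and λ = 9, so the eigenvalues are the diagonal entries.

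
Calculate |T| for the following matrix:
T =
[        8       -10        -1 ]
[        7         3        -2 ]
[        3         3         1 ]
det(T) = 190

Expand along row 0 (cofactor expansion): det(T) = a*(e*i - f*h) - b*(d*i - f*g) + c*(d*h - e*g), where the 3×3 is [[a, b, c], [d, e, f], [g, h, i]].
Minor M_00 = (3)*(1) - (-2)*(3) = 3 + 6 = 9.
Minor M_01 = (7)*(1) - (-2)*(3) = 7 + 6 = 13.
Minor M_02 = (7)*(3) - (3)*(3) = 21 - 9 = 12.
det(T) = (8)*(9) - (-10)*(13) + (-1)*(12) = 72 + 130 - 12 = 190.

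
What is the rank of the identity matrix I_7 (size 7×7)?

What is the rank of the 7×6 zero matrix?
rank(I_7) = 7, rank(0) = 0

The identity I_7 has 7 columns that are the standard basis vectors e_1, …, e_7. These are linearly independent, so all 7 columns are pivots and rank(I_7) = 7.
The 7×6 zero matrix has every entry zero, so every row is the zero row and there are no pivots; rank(0) = 0.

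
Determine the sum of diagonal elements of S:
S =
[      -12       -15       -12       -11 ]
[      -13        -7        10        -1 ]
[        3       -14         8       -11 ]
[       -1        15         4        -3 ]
tr(S) = -12 - 7 + 8 - 3 = -14

The trace of a square matrix is the sum of its diagonal entries.
Diagonal entries of S: S[0][0] = -12, S[1][1] = -7, S[2][2] = 8, S[3][3] = -3.
tr(S) = -12 - 7 + 8 - 3 = -14.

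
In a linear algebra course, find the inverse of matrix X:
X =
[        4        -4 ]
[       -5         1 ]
det(X) = -16
X⁻¹ =
[    -1/16      -1/4 ]
[    -5/16      -1/4 ]

For a 2×2 matrix X = [[a, b], [c, d]] with det(X) ≠ 0, X⁻¹ = (1/det(X)) * [[d, -b], [-c, a]].
det(X) = (4)*(1) - (-4)*(-5) = 4 - 20 = -16.
X⁻¹ = (1/-16) * [[1, 4], [5, 4]].
Dividing each entry by -16 and reducing:
X⁻¹ =
[    -1/16      -1/4 ]
[    -5/16      -1/4 ]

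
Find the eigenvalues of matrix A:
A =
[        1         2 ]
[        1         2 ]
λ = 0, 3

Solve det(A - λI) = 0. For a 2×2 matrix the characteristic equation is λ² - (trace)λ + det = 0.
trace(A) = a + d = 1 + 2 = 3.
det(A) = a*d - b*c = (1)*(2) - (2)*(1) = 2 - 2 = 0.
Characteristic equation: λ² - (3)λ + (0) = 0.
Discriminant = (3)² - 4*(0) = 9 - 0 = 9.
λ = (3 ± √9) / 2 = (3 ± 3) / 2 = 0, 3.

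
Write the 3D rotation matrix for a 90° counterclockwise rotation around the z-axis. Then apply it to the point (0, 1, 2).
R = [[0, -1, 0], [1, 0, 0], [0, 0, 1]]; R·(0, 1, 2) = (-1, 0, 2)

Rotation matrix for 90° around z-axis:
cos(90°) = 0, sin(90°) = 1
R = [[0, -1, 0], [1, 0, 0], [0, 0, 1]]
Apply to (0, 1, 2): R·[0, 1, 2]ᵀ = (-1, 0, 2)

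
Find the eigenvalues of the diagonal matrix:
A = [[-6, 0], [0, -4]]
λ₁ = -6, λ₂ = -4

The characteristic polynomial of A is det(A - λI) = (-6 - λ)(-4 - λ) = 0.
The roots are λ = -6 and λ = -4, so the eigenvalues are the diagonal entries.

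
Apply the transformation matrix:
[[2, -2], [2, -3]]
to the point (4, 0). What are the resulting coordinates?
(8, 8)

Matrix multiplication:
[[2, -2], [2, -3]] × [4, 0]ᵀ
= [2×4 + -2×0, 2×4 + -3×0]ᵀ
= [8.0000, 8.0000]ᵀ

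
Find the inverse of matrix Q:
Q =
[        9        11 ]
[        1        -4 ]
det(Q) = -47
Q⁻¹ =
[     4/47     11/47 ]
[     1/47     -9/47 ]

For a 2×2 matrix Q = [[a, b], [c, d]] with det(Q) ≠ 0, Q⁻¹ = (1/det(Q)) * [[d, -b], [-c, a]].
det(Q) = (9)*(-4) - (11)*(1) = -36 - 11 = -47.
Q⁻¹ = (1/-47) * [[-4, -11], [-1, 9]].
Dividing each entry by -47 and reducing:
Q⁻¹ =
[     4/47     11/47 ]
[     1/47     -9/47 ]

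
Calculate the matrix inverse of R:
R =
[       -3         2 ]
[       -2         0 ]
det(R) = 4
R⁻¹ =
[        0      -1/2 ]
[      1/2      -3/4 ]

For a 2×2 matrix R = [[a, b], [c, d]] with det(R) ≠ 0, R⁻¹ = (1/det(R)) * [[d, -b], [-c, a]].
det(R) = (-3)*(0) - (2)*(-2) = 0 + 4 = 4.
R⁻¹ = (1/4) * [[0, -2], [2, -3]].
Dividing each entry by 4 and reducing:
R⁻¹ =
[        0      -1/2 ]
[      1/2      -3/4 ]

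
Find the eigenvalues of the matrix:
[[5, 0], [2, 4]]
λ = 4 and λ = 5

Characteristic equation: det(A - λI) = 0
λ² - (trace)λ + (det) = 0
λ² - (9)λ + (20) = 0
λ² - 9λ + 20 = 0
Solving: λ = 4, 5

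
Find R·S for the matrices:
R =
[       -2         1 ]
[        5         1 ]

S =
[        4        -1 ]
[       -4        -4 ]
RS =
[      -12        -2 ]
[       16        -9 ]

Matrix multiplication: (RS)[i][j] = sum over k of R[i][k] * S[k][j].
  (RS)[0][0] = (-2)*(4) + (1)*(-4) = -12
  (RS)[0][1] = (-2)*(-1) + (1)*(-4) = -2
  (RS)[1][0] = (5)*(4) + (1)*(-4) = 16
  (RS)[1][1] = (5)*(-1) + (1)*(-4) = -9
RS =
[      -12        -2 ]
[       16        -9 ]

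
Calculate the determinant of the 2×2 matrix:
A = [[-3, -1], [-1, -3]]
8

For A = [[a, b], [c, d]], det(A) = a*d - b*c.
det(A) = (-3)*(-3) - (-1)*(-1) = 9 - 1 = 8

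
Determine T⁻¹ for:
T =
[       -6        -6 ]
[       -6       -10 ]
det(T) = 24
T⁻¹ =
[    -5/12       1/4 ]
[      1/4      -1/4 ]

For a 2×2 matrix T = [[a, b], [c, d]] with det(T) ≠ 0, T⁻¹ = (1/det(T)) * [[d, -b], [-c, a]].
det(T) = (-6)*(-10) - (-6)*(-6) = 60 - 36 = 24.
T⁻¹ = (1/24) * [[-10, 6], [6, -6]].
Dividing each entry by 24 and reducing:
T⁻¹ =
[    -5/12       1/4 ]
[      1/4      -1/4 ]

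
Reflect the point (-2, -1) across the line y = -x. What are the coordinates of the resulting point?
(1, 2)

Reflection across line y = -x: (-2, -1) → (1, 2)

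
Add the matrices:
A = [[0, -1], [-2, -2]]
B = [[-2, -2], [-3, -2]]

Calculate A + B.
[[-2, -3], [-5, -4]]

Add corresponding elements:
(0)+(-2)=-2
(-1)+(-2)=-3
(-2)+(-3)=-5
(-2)+(-2)=-4
A + B = [[-2, -3], [-5, -4]]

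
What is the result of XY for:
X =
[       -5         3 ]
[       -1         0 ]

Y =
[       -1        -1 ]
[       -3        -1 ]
XY =
[       -4         2 ]
[        1         1 ]

Matrix multiplication: (XY)[i][j] = sum over k of X[i][k] * Y[k][j].
  (XY)[0][0] = (-5)*(-1) + (3)*(-3) = -4
  (XY)[0][1] = (-5)*(-1) + (3)*(-1) = 2
  (XY)[1][0] = (-1)*(-1) + (0)*(-3) = 1
  (XY)[1][1] = (-1)*(-1) + (0)*(-1) = 1
XY =
[       -4         2 ]
[        1         1 ]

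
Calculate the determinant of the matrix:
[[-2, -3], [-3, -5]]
1

For a 2×2 matrix [[a, b], [c, d]], det = ad - bc
det = (-2)(-5) - (-3)(-3) = 10 - 9 = 1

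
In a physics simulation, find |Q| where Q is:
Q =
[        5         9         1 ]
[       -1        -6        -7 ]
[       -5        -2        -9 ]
det(Q) = 406

Expand along row 0 (cofactor expansion): det(Q) = a*(e*i - f*h) - b*(d*i - f*g) + c*(d*h - e*g), where the 3×3 is [[a, b, c], [d, e, f], [g, h, i]].
Minor M_00 = (-6)*(-9) - (-7)*(-2) = 54 - 14 = 40.
Minor M_01 = (-1)*(-9) - (-7)*(-5) = 9 - 35 = -26.
Minor M_02 = (-1)*(-2) - (-6)*(-5) = 2 - 30 = -28.
det(Q) = (5)*(40) - (9)*(-26) + (1)*(-28) = 200 + 234 - 28 = 406.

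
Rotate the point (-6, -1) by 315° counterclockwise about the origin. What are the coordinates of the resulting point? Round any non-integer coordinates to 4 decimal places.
(-4.9497, 3.5355)

Rotation matrix R(θ) = [[cos θ, -sin θ], [sin θ, cos θ]]; for θ = 315°:
R = [[√2/2, √2/2], [-√2/2, √2/2]]
Result: R × [-6, -1]ᵀ = [√2/2·-6 + (√2/2)·-1, -√2/2·-6 + (√2/2)·-1]ᵀ = (-4.9497, 3.5355)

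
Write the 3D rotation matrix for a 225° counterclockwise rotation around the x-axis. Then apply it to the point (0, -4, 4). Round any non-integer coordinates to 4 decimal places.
R = [[1, 0, 0], [0, -√2/2, √2/2], [0, -√2/2, -√2/2]]; R·(0, -4, 4) = (0.0000, 5.6569, 0.0000)

Rotation matrix for 225° around x-axis:
cos(225°) = -√2/2, sin(225°) = -√2/2
R = [[1, 0, 0], [0, -√2/2, √2/2], [0, -√2/2, -√2/2]]
Apply to (0, -4, 4): R·[0, -4, 4]ᵀ = (0.0000, 5.6569, 0.0000)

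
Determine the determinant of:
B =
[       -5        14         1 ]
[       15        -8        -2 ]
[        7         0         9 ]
det(B) = -1670

Expand along row 0 (cofactor expansion): det(B) = a*(e*i - f*h) - b*(d*i - f*g) + c*(d*h - e*g), where the 3×3 is [[a, b, c], [d, e, f], [g, h, i]].
Minor M_00 = (-8)*(9) - (-2)*(0) = -72 - 0 = -72.
Minor M_01 = (15)*(9) - (-2)*(7) = 135 + 14 = 149.
Minor M_02 = (15)*(0) - (-8)*(7) = 0 + 56 = 56.
det(B) = (-5)*(-72) - (14)*(149) + (1)*(56) = 360 - 2086 + 56 = -1670.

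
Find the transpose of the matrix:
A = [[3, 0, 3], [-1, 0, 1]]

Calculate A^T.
[[3, -1], [0, 0], [3, 1]]

The transpose sends entry (i,j) to (j,i); rows become columns.
Row 0 of A: [3, 0, 3] -> column 0 of A^T.
Row 1 of A: [-1, 0, 1] -> column 1 of A^T.
A^T = [[3, -1], [0, 0], [3, 1]]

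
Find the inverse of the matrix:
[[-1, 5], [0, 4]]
[[-1, 5/4], [0, 1/4]]

For [[a,b],[c,d]], inverse = (1/det)·[[d,-b],[-c,a]]
det = -1·4 - 5·0 = -4
Inverse = (1/-4)·[[4, -5], [0, -1]]
        = [[-1, 5/4], [0, 1/4]]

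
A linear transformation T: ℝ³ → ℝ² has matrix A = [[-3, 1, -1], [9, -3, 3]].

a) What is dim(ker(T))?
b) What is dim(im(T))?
dim(ker) = 2, dim(im) = 1

Observe that row 2 = -3 × row 1 (so the rows are linearly dependent).
Thus rank(A) = 1 (only one linearly independent row).
dim(im(T)) = rank(A) = 1.
By the rank-nullity theorem applied to T: ℝ³ → ℝ², rank(A) + nullity(A) = 3 (the domain dimension), so dim(ker(T)) = 3 - 1 = 2.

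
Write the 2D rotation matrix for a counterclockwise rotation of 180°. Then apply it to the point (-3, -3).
R = [[-1, 0], [0, -1]]; R·(-3, -3) = (3, 3)

Rotation matrix formula: R(θ) = [[cos θ, -sin θ], [sin θ, cos θ]]
For θ = 180°:
cos(180°) = -1
sin(180°) = 0
R = [[-1, 0], [0, -1]]
Apply to (-3, -3): [-1·-3 + (0)·-3, 0·-3 + -1·-3] = (3, 3)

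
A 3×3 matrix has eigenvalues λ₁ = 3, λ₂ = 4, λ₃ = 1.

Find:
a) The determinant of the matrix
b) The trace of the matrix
det = 12, trace = 8

Two standard eigenvalue identities:
- det(A) equals the product of the eigenvalues (counted with multiplicity).
- trace(A) equals the sum of the eigenvalues.
det(A) = (3)*(4)*(1) = 12.
trace(A) = 3 + 4 + 1 = 8.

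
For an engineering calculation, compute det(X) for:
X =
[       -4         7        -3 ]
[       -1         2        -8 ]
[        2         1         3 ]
det(X) = -132

Expand along row 0 (cofactor expansion): det(X) = a*(e*i - f*h) - b*(d*i - f*g) + c*(d*h - e*g), where the 3×3 is [[a, b, c], [d, e, f], [g, h, i]].
Minor M_00 = (2)*(3) - (-8)*(1) = 6 + 8 = 14.
Minor M_01 = (-1)*(3) - (-8)*(2) = -3 + 16 = 13.
Minor M_02 = (-1)*(1) - (2)*(2) = -1 - 4 = -5.
det(X) = (-4)*(14) - (7)*(13) + (-3)*(-5) = -56 - 91 + 15 = -132.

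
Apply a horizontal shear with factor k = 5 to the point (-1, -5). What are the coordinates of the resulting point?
(-26, -5)

Shear matrix for horizontal shear with factor k = 5:
[[1, 5], [0, 1]]
Result: (-1, -5) → (-26, -5)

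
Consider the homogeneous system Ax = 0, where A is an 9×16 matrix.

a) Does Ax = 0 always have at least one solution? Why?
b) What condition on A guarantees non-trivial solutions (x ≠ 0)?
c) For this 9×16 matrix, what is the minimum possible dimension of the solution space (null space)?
a) Yes, x = 0 is always a solution. b) When A has linearly dependent columns (rank < n). c) Minimum nullity = 7.

a) x = 0 satisfies A·0 = 0, so the zero vector is always a solution.
b) Non-trivial solutions exist iff the columns of A are linearly dependent, equivalently rank(A) < n (the number of columns).
c) By rank-nullity, rank(A) + nullity(A) = n = 16. Since A has only 9 rows, rank(A) ≤ 9, so nullity(A) ≥ 16 - 9 = 7.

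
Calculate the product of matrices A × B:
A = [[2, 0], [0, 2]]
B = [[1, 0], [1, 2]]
[[2, 0], [2, 4]]

Matrix multiplication:
C[0][0] = 2×1 + 0×1 = 2
C[0][1] = 2×0 + 0×2 = 0
C[1][0] = 0×1 + 2×1 = 2
C[1][1] = 0×0 + 2×2 = 4
Result: [[2, 0], [2, 4]]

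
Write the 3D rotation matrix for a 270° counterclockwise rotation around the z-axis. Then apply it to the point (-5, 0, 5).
R = [[0, 1, 0], [-1, 0, 0], [0, 0, 1]]; R·(-5, 0, 5) = (0, 5, 5)

Rotation matrix for 270° around z-axis:
cos(270°) = 0, sin(270°) = -1
R = [[0, 1, 0], [-1, 0, 0], [0, 0, 1]]
Apply to (-5, 0, 5): R·[-5, 0, 5]ᵀ = (0, 5, 5)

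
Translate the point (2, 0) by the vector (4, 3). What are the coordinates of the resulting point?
(6, 3)

Translation by (4, 3):
x' = 2 + 4 = 6
y' = 0 + 3 = 3
Homogeneous matrix: [[1, 0, 4], [0, 1, 3], [0, 0, 1]]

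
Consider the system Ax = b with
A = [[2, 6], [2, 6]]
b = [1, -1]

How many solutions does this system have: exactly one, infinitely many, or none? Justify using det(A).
No solution

det(A) = (2)*(6) - (6)*(2) = 0, so A is singular.
The column space of A is span(column 1) = span([2, 2]).
b = [1, -1] is not a scalar multiple of column 1, so b ∉ column space and the system is inconsistent — no solution.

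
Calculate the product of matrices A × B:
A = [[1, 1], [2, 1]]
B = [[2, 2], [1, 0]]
[[3, 2], [5, 4]]

Matrix multiplication:
C[0][0] = 1×2 + 1×1 = 3
C[0][1] = 1×2 + 1×0 = 2
C[1][0] = 2×2 + 1×1 = 5
C[1][1] = 2×2 + 1×0 = 4
Result: [[3, 2], [5, 4]]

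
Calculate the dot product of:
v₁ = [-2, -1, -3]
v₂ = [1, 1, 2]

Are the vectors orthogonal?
-9, No

The dot product is the sum of products of corresponding components.
v₁·v₂ = (-2)*(1) + (-1)*(1) + (-3)*(2) = -2 - 1 - 6 = -9.
Two vectors are orthogonal iff their dot product is 0; here the dot product is -9, so the vectors are not orthogonal.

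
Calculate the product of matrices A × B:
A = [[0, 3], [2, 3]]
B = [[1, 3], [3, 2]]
[[9, 6], [11, 12]]

Matrix multiplication:
C[0][0] = 0×1 + 3×3 = 9
C[0][1] = 0×3 + 3×2 = 6
C[1][0] = 2×1 + 3×3 = 11
C[1][1] = 2×3 + 3×2 = 12
Result: [[9, 6], [11, 12]]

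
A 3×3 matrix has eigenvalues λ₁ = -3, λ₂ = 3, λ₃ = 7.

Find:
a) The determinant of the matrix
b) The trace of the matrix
det = -63, trace = 7

Two standard eigenvalue identities:
- det(A) equals the product of the eigenvalues (counted with multiplicity).
- trace(A) equals the sum of the eigenvalues.
det(A) = (-3)*(3)*(7) = -63.
trace(A) = -3 + 3 + 7 = 7.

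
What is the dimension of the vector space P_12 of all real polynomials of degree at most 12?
Dimension = 13

A polynomial of degree at most 12 can be written as a₀ + a₁x + a₂x² + … + a_12x^12, with 13 free coefficients a₀, …, a_12.
The set {1, x, x², …, x^12} is a basis: it spans P_12 (every such polynomial is a linear combination of these) and is linearly independent (a polynomial is zero iff all its coefficients are zero).
Therefore dim(P_12) = 12 + 1 = 13.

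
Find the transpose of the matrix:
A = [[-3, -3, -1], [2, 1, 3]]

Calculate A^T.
[[-3, 2], [-3, 1], [-1, 3]]

The transpose sends entry (i,j) to (j,i); rows become columns.
Row 0 of A: [-3, -3, -1] -> column 0 of A^T.
Row 1 of A: [2, 1, 3] -> column 1 of A^T.
A^T = [[-3, 2], [-3, 1], [-1, 3]]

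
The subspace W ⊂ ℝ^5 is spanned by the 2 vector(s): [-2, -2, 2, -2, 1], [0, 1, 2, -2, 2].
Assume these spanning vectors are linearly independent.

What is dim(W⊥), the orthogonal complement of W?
dim(W⊥) = 3

For any subspace W of ℝ^n, dim(W) + dim(W⊥) = n (the whole-space dimension).
Here the given 2 vectors are linearly independent, so dim(W) = 2.
Thus dim(W⊥) = n - dim(W) = 5 - 2 = 3.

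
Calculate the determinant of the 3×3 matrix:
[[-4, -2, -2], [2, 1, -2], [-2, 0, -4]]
-12

Expansion along first row:
det = -4·det([[1,-2],[0,-4]]) - -2·det([[2,-2],[-2,-4]]) + -2·det([[2,1],[-2,0]])
    = -4·(1·-4 - -2·0) - -2·(2·-4 - -2·-2) + -2·(2·0 - 1·-2)
    = -4·-4 - -2·-12 + -2·2
    = 16 + -24 + -4 = -12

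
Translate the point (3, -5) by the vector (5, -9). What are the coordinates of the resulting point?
(8, -14)

Translation by (5, -9):
x' = 3 + 5 = 8
y' = -5 + -9 = -14
Homogeneous matrix: [[1, 0, 5], [0, 1, -9], [0, 0, 1]]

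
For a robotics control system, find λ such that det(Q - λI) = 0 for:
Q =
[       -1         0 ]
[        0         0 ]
λ = -1, 0

Solve det(Q - λI) = 0. For a 2×2 matrix the characteristic equation is λ² - (trace)λ + det = 0.
trace(Q) = a + d = -1 + 0 = -1.
det(Q) = a*d - b*c = (-1)*(0) - (0)*(0) = 0 - 0 = 0.
Characteristic equation: λ² - (-1)λ + (0) = 0.
Discriminant = (-1)² - 4*(0) = 1 - 0 = 1.
λ = (-1 ± √1) / 2 = (-1 ± 1) / 2 = -1, 0.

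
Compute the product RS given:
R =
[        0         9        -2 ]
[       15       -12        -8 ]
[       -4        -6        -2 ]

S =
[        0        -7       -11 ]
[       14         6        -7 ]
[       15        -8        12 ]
RS =
[       96        70       -87 ]
[     -288      -113      -177 ]
[     -114         8        62 ]

Matrix multiplication: (RS)[i][j] = sum over k of R[i][k] * S[k][j].
  (RS)[0][0] = (0)*(0) + (9)*(14) + (-2)*(15) = 96
  (RS)[0][1] = (0)*(-7) + (9)*(6) + (-2)*(-8) = 70
  (RS)[0][2] = (0)*(-11) + (9)*(-7) + (-2)*(12) = -87
  (RS)[1][0] = (15)*(0) + (-12)*(14) + (-8)*(15) = -288
  (RS)[1][1] = (15)*(-7) + (-12)*(6) + (-8)*(-8) = -113
  (RS)[1][2] = (15)*(-11) + (-12)*(-7) + (-8)*(12) = -177
  (RS)[2][0] = (-4)*(0) + (-6)*(14) + (-2)*(15) = -114
  (RS)[2][1] = (-4)*(-7) + (-6)*(6) + (-2)*(-8) = 8
  (RS)[2][2] = (-4)*(-11) + (-6)*(-7) + (-2)*(12) = 62
RS =
[       96        70       -87 ]
[     -288      -113      -177 ]
[     -114         8        62 ]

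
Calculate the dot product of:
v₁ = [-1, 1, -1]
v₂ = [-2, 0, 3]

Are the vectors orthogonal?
-1, No

The dot product is the sum of products of corresponding components.
v₁·v₂ = (-1)*(-2) + (1)*(0) + (-1)*(3) = 2 + 0 - 3 = -1.
Two vectors are orthogonal iff their dot product is 0; here the dot product is -1, so the vectors are not orthogonal.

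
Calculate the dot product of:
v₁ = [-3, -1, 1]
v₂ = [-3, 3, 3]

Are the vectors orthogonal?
9, No

The dot product is the sum of products of corresponding components.
v₁·v₂ = (-3)*(-3) + (-1)*(3) + (1)*(3) = 9 - 3 + 3 = 9.
Two vectors are orthogonal iff their dot product is 0; here the dot product is 9, so the vectors are not orthogonal.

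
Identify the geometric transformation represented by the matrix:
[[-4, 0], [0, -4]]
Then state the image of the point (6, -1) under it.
uniform scaling by factor -4; image of (6, -1) is (-24, 4)

This is a diagonal matrix with equal entries -4, so it scales both axes by the same factor -4.
The matrix [[-4, 0], [0, -4]] represents: uniform scaling by factor -4.
Applying it to (6, -1): [-4·6 + 0·-1, 0·6 + -4·-1] = (-24, 4).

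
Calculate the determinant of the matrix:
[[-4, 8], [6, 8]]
-80

For a 2×2 matrix [[a, b], [c, d]], det = ad - bc
det = (-4)(8) - (8)(6) = -32 - 48 = -80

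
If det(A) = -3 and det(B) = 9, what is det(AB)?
-27

Use the multiplicative property of determinants: det(AB) = det(A)*det(B).
det(AB) = (-3)*(9) = -27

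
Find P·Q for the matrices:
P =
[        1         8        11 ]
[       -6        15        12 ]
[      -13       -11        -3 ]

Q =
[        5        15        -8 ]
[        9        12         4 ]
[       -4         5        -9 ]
PQ =
[       33       166       -75 ]
[       57       150         0 ]
[     -152      -342        87 ]

Matrix multiplication: (PQ)[i][j] = sum over k of P[i][k] * Q[k][j].
  (PQ)[0][0] = (1)*(5) + (8)*(9) + (11)*(-4) = 33
  (PQ)[0][1] = (1)*(15) + (8)*(12) + (11)*(5) = 166
  (PQ)[0][2] = (1)*(-8) + (8)*(4) + (11)*(-9) = -75
  (PQ)[1][0] = (-6)*(5) + (15)*(9) + (12)*(-4) = 57
  (PQ)[1][1] = (-6)*(15) + (15)*(12) + (12)*(5) = 150
  (PQ)[1][2] = (-6)*(-8) + (15)*(4) + (12)*(-9) = 0
  (PQ)[2][0] = (-13)*(5) + (-11)*(9) + (-3)*(-4) = -152
  (PQ)[2][1] = (-13)*(15) + (-11)*(12) + (-3)*(5) = -342
  (PQ)[2][2] = (-13)*(-8) + (-11)*(4) + (-3)*(-9) = 87
PQ =
[       33       166       -75 ]
[       57       150         0 ]
[     -152      -342        87 ]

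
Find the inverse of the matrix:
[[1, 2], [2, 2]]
[[-1, 1], [1, -1/2]]

For [[a,b],[c,d]], inverse = (1/det)·[[d,-b],[-c,a]]
det = 1·2 - 2·2 = -2
Inverse = (1/-2)·[[2, -2], [-2, 1]]
        = [[-1, 1], [1, -1/2]]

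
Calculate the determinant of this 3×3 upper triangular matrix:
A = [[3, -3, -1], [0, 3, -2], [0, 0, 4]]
36

The determinant of a triangular matrix is the product of its diagonal entries (the off-diagonal entries above the diagonal do not affect it).
det(A) = (3) * (3) * (4) = 36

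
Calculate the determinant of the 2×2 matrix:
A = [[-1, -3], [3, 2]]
7

For A = [[a, b], [c, d]], det(A) = a*d - b*c.
det(A) = (-1)*(2) - (-3)*(3) = -2 - -9 = 7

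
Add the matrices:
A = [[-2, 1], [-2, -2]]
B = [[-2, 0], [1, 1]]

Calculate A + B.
[[-4, 1], [-1, -1]]

Add corresponding elements:
(-2)+(-2)=-4
(1)+(0)=1
(-2)+(1)=-1
(-2)+(1)=-1
A + B = [[-4, 1], [-1, -1]]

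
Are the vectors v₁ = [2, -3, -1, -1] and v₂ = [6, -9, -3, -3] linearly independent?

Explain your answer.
No, linearly dependent (v₂ = 3·v₁)

Check whether there is a scalar k with v₂ = k·v₁.
Comparing components, k = 3 satisfies 3·[2, -3, -1, -1] = [6, -9, -3, -3].
Since v₂ is a scalar multiple of v₁, the two vectors are linearly dependent.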